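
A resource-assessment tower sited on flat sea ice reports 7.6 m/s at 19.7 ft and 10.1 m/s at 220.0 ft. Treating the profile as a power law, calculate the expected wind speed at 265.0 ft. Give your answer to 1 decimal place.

First find α: α = ln(V₂/V₁)/ln(z₂/z₁) = ln(10.1/7.6)/ln(220.0/19.7) = 0.28439/2.41301 = 0.1179
Extrapolate from 220.0 ft to 265.0 ft: V₃ = 10.1 × (265.0/220.0)^0.1179 = 10.1 × 1.0222 = 10.3240 m/s

10.3 m/s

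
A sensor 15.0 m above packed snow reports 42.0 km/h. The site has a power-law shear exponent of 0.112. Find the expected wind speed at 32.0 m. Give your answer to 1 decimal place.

45.7 km/h

Power-law profile: V₂ = V₁ · (z₂/z₁)^α
V₂ = 42.0 × (32.0/15.0)^0.112 = 42.0 × (2.1333)^0.112
    = 42.0 × 1.0886 = 45.7198 km/h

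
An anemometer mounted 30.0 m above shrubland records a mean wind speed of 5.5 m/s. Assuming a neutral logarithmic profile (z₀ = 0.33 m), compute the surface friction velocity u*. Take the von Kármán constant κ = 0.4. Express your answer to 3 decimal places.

u* ≈ 0.488 m/s

Log law: V(z) = (u*/κ) · ln(z/z₀) ⇒ u* = κ · V / ln(z/z₀)
u* = 0.4 × 5.5 / ln(30.0/0.33) = 0.4 × 5.5 / 4.5099
   = 2.2000 / 4.5099 = 0.4878 m/s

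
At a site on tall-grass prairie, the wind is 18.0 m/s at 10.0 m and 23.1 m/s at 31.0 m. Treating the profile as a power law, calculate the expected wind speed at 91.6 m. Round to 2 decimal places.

29.33 m/s

First find α: α = ln(V₂/V₁)/ln(z₂/z₁) = ln(23.1/18.0)/ln(31.0/10.0) = 0.24946/1.13140 = 0.2205
Extrapolate from 31.0 m to 91.6 m: V₃ = 23.1 × (91.6/31.0)^0.2205 = 23.1 × 1.2698 = 29.3332 m/s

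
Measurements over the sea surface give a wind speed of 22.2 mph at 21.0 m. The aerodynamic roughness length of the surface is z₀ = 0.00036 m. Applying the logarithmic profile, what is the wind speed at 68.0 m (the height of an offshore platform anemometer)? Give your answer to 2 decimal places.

Log law: V(z) ∝ ln(z/z₀), so V₂/V₁ = ln(z₂/z₀) / ln(z₁/z₀).
ln(68.0/0.00036) = 12.1489, ln(21.0/0.00036) = 10.9739
V₂ = 22.2 × 12.1489/10.9739 = 22.2 × 1.1071 = 24.5770 mph

24.58 mph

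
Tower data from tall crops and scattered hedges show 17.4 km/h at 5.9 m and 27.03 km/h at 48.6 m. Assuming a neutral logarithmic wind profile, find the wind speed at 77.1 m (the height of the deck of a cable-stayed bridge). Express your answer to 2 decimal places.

29.14 km/h

Log law: V ∝ ln(z/z₀). From the pair, with r = V₁/V₂ = 0.64373,
ln z₀ = (ln z₁ − r·ln z₂)/(1 − r) = (1.7750 − 0.64373×3.8836)/0.35627 = -2.0351 → z₀ = 0.1307 m
V₃ = V₁ · ln(z₃/z₀)/ln(z₁/z₀) = 17.4 × 6.3802/3.8101 = 29.1375 km/h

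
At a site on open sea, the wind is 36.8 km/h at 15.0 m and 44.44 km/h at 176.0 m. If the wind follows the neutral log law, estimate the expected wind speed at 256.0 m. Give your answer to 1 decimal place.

45.6 km/h

Log law: V ∝ ln(z/z₀). From the pair, with r = V₁/V₂ = 0.82808,
ln z₀ = (ln z₁ − r·ln z₂)/(1 − r) = (2.7081 − 0.82808×5.1705)/0.17192 = -9.1529 → z₀ = 0.0001059 m
V₃ = V₁ · ln(z₃/z₀)/ln(z₁/z₀) = 36.8 × 14.6981/11.8609 = 45.6025 km/h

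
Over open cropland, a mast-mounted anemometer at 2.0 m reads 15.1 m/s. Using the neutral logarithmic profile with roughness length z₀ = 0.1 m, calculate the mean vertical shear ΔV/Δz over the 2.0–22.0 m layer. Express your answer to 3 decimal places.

0.604 m/s/m

Log law: V₂ = V₁ · ln(z₂/z₀)/ln(z₁/z₀) = 15.1 × 5.3936/2.9957 = 27.1866 m/s
ΔV/Δz = (27.1866 − 15.1)/(22.0 − 2.0) = 12.0866/20.0000 = 0.60433 m/s/m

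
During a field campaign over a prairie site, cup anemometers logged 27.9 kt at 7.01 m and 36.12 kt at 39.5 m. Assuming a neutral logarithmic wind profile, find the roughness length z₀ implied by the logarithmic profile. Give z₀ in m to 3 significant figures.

z₀ ≈ 0.0198 m

Log law: V(z) ∝ ln(z/z₀). With r = V₁/V₂ = 27.9/36.12 = 0.77243,
r · ln(z₂/z₀) = ln(z₁/z₀) ⇒ ln z₀ = (ln z₁ − r·ln z₂)/(1 − r)
ln z₀ = (1.94734 − 0.77243×3.67630) / 0.22757 = -3.9210
z₀ = exp(-3.9210) = 0.01982 m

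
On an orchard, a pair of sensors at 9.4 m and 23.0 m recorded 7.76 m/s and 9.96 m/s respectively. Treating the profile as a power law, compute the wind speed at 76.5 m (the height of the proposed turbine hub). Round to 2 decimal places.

First find α: α = ln(V₂/V₁)/ln(z₂/z₁) = ln(9.96/7.76)/ln(23.0/9.4) = 0.24959/0.89478 = 0.2789
Extrapolate from 23.0 m to 76.5 m: V₃ = 9.96 × (76.5/23.0)^0.2789 = 9.96 × 1.3983 = 13.9267 m/s

13.93 m/s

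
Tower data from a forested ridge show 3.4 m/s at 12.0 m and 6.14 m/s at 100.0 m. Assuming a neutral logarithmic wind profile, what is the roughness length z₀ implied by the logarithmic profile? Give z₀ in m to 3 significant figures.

Log law: V(z) ∝ ln(z/z₀). With r = V₁/V₂ = 3.4/6.14 = 0.55375,
r · ln(z₂/z₀) = ln(z₁/z₀) ⇒ ln z₀ = (ln z₁ − r·ln z₂)/(1 − r)
ln z₀ = (2.48491 − 0.55375×4.60517) / 0.44625 = -0.1461
z₀ = exp(-0.1461) = 0.8641 m

z₀ ≈ 0.864 m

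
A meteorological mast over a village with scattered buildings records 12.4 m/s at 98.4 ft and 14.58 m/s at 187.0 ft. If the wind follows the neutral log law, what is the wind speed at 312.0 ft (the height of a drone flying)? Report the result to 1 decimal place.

16.3 m/s

Log law: V ∝ ln(z/z₀). From the pair, with r = V₁/V₂ = 0.85048,
ln z₀ = (ln z₁ − r·ln z₂)/(1 − r) = (4.5890 − 0.85048×5.2311)/0.14952 = 0.9369 → z₀ = 2.552 ft
V₃ = V₁ · ln(z₃/z₀)/ln(z₁/z₀) = 12.4 × 4.8061/3.6521 = 16.3180 m/s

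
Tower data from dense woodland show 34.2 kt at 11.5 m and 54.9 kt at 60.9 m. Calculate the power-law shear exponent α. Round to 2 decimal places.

α ≈ 0.28

Power law: V₂/V₁ = (z₂/z₁)^α ⇒ α = ln(V₂/V₁) / ln(z₂/z₁)
α = ln(54.9/34.2) / ln(60.9/11.5) = ln(1.6053) / ln(5.2957)
  = 0.47329 / 1.66689 = 0.28394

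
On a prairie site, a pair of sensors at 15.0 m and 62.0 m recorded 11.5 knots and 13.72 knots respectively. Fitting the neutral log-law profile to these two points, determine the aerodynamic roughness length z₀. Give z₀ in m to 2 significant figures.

z₀ ≈ 0.0096 m

Log law: V(z) ∝ ln(z/z₀). With r = V₁/V₂ = 11.5/13.72 = 0.83819,
r · ln(z₂/z₀) = ln(z₁/z₀) ⇒ ln z₀ = (ln z₁ − r·ln z₂)/(1 − r)
ln z₀ = (2.70805 − 0.83819×4.12713) / 0.16181 = -4.6431
z₀ = exp(-4.6431) = 0.009628 m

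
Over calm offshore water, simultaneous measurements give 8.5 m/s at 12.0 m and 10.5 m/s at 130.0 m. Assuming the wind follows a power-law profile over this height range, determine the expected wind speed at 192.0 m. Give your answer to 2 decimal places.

10.87 m/s

First find α: α = ln(V₂/V₁)/ln(z₂/z₁) = ln(10.5/8.5)/ln(130.0/12.0) = 0.21131/2.38263 = 0.0887
Extrapolate from 130.0 m to 192.0 m: V₃ = 10.5 × (192.0/130.0)^0.0887 = 10.5 × 1.0352 = 10.8695 m/s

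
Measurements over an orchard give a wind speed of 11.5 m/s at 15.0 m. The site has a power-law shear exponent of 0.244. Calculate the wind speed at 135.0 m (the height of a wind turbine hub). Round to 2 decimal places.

19.66 m/s

Power-law profile: V₂ = V₁ · (z₂/z₁)^α
V₂ = 11.5 × (135.0/15.0)^0.244 = 11.5 × (9.0000)^0.244
    = 11.5 × 1.7094 = 19.6577 m/s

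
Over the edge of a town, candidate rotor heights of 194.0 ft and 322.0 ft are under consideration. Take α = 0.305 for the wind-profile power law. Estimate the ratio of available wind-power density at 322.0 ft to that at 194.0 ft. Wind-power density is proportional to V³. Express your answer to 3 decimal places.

Speed ratio: V_B/V_A = (z_B/z_A)^α = (322.0/194.0)^0.305 = (1.6598)^0.305 = 1.16712
Power-density ratio: P_B/P_A = (V_B/V_A)³ = (1.16712)³ = 1.58983

1.590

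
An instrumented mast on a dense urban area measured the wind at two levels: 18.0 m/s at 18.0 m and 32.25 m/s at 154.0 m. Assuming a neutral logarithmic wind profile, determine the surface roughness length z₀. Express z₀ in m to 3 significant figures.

z₀ ≈ 1.20 m

Log law: V(z) ∝ ln(z/z₀). With r = V₁/V₂ = 18.0/32.25 = 0.55814,
r · ln(z₂/z₀) = ln(z₁/z₀) ⇒ ln z₀ = (ln z₁ − r·ln z₂)/(1 − r)
ln z₀ = (2.89037 − 0.55814×5.03695) / 0.44186 = 0.1789
z₀ = exp(0.1789) = 1.196 m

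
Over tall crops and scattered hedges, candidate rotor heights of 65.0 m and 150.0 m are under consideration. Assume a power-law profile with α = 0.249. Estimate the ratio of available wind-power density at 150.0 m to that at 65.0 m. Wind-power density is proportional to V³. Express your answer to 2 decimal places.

1.87

Speed ratio: V_B/V_A = (z_B/z_A)^α = (150.0/65.0)^0.249 = (2.3077)^0.249 = 1.23149
Power-density ratio: P_B/P_A = (V_B/V_A)³ = (1.23149)³ = 1.86764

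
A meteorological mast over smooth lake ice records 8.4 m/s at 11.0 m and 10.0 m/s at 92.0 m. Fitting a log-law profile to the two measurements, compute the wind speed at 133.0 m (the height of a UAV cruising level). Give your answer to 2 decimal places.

10.28 m/s

Log law: V ∝ ln(z/z₀). From the pair, with r = V₁/V₂ = 0.84000,
ln z₀ = (ln z₁ − r·ln z₂)/(1 − r) = (2.3979 − 0.84000×4.5218)/0.16000 = -8.7525 → z₀ = 0.0001581 m
V₃ = V₁ · ln(z₃/z₀)/ln(z₁/z₀) = 8.4 × 13.6429/11.1504 = 10.2776 m/s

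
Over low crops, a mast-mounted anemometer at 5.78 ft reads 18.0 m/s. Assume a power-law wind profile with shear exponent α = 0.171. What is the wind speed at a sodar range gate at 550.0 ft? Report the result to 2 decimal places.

Power-law profile: V₂ = V₁ · (z₂/z₁)^α
V₂ = 18.0 × (550.0/5.78)^0.171 = 18.0 × (95.1557)^0.171
    = 18.0 × 2.1793 = 39.2270 m/s

39.23 m/s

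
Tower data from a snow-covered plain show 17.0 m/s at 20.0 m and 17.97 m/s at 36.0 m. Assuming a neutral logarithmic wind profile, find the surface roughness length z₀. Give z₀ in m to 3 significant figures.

Log law: V(z) ∝ ln(z/z₀). With r = V₁/V₂ = 17.0/17.97 = 0.94602,
r · ln(z₂/z₀) = ln(z₁/z₀) ⇒ ln z₀ = (ln z₁ − r·ln z₂)/(1 − r)
ln z₀ = (2.99573 − 0.94602×3.58352) / 0.05398 = -7.3057
z₀ = exp(-7.3057) = 0.0006717 m

z₀ ≈ 0.000672 m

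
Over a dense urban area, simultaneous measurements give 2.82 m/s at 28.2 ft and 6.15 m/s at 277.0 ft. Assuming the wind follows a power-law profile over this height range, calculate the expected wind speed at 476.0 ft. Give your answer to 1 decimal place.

First find α: α = ln(V₂/V₁)/ln(z₂/z₁) = ln(6.15/2.82)/ln(277.0/28.2) = 0.77972/2.28470 = 0.3413
Extrapolate from 277.0 ft to 476.0 ft: V₃ = 6.15 × (476.0/277.0)^0.3413 = 6.15 × 1.2029 = 7.3981 m/s

7.4 m/s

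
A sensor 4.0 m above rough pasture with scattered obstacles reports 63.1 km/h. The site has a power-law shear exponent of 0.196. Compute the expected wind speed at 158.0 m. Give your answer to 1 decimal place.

129.7 km/h

Power-law profile: V₂ = V₁ · (z₂/z₁)^α
V₂ = 63.1 × (158.0/4.0)^0.196 = 63.1 × (39.5000)^0.196
    = 63.1 × 2.0556 = 129.7067 km/h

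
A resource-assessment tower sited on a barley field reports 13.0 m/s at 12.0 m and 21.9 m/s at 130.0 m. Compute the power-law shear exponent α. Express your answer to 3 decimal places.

α ≈ 0.219

Power law: V₂/V₁ = (z₂/z₁)^α ⇒ α = ln(V₂/V₁) / ln(z₂/z₁)
α = ln(21.9/13.0) / ln(130.0/12.0) = ln(1.6846) / ln(10.8333)
  = 0.52154 / 2.38263 = 0.21889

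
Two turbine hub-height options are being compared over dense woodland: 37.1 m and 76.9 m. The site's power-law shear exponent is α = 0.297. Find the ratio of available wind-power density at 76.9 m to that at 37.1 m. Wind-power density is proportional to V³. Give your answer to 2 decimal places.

Speed ratio: V_B/V_A = (z_B/z_A)^α = (76.9/37.1)^0.297 = (2.0728)^0.297 = 1.24170
Power-density ratio: P_B/P_A = (V_B/V_A)³ = (1.24170)³ = 1.91447

1.91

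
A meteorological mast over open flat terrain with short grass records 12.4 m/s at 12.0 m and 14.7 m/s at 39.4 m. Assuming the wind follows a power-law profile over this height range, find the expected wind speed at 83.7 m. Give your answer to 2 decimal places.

16.37 m/s

First find α: α = ln(V₂/V₁)/ln(z₂/z₁) = ln(14.7/12.4)/ln(39.4/12.0) = 0.17015/1.18886 = 0.1431
Extrapolate from 39.4 m to 83.7 m: V₃ = 14.7 × (83.7/39.4)^0.1431 = 14.7 × 1.1139 = 16.3738 m/s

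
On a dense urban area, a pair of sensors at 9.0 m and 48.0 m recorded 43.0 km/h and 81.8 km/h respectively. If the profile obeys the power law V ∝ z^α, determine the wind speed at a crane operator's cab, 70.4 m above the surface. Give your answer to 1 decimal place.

94.8 km/h

First find α: α = ln(V₂/V₁)/ln(z₂/z₁) = ln(81.8/43.0)/ln(48.0/9.0) = 0.64308/1.67398 = 0.3842
Extrapolate from 48.0 m to 70.4 m: V₃ = 81.8 × (70.4/48.0)^0.3842 = 81.8 × 1.1585 = 94.7658 km/h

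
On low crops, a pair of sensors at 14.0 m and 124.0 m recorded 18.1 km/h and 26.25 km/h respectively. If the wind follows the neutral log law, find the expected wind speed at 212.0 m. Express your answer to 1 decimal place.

28.3 km/h

Log law: V ∝ ln(z/z₀). From the pair, with r = V₁/V₂ = 0.68952,
ln z₀ = (ln z₁ − r·ln z₂)/(1 − r) = (2.6391 − 0.68952×4.8203)/0.31048 = -2.2051 → z₀ = 0.1102 m
V₃ = V₁ · ln(z₃/z₀)/ln(z₁/z₀) = 18.1 × 7.5617/4.8442 = 28.2539 km/h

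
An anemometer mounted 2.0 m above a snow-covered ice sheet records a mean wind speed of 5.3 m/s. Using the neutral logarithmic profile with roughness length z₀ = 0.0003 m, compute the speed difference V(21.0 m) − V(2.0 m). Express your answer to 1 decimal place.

1.4 m/s

Log law: V₂ = V₁ · ln(z₂/z₀)/ln(z₁/z₀) = 5.3 × 11.1563/8.8049 = 6.7154 m/s
ΔV = 6.7154 − 5.3 = 1.4154 m/s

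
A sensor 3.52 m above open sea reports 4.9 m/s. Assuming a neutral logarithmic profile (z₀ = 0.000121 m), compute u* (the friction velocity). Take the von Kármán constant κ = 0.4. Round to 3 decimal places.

Log law: V(z) = (u*/κ) · ln(z/z₀) ⇒ u* = κ · V / ln(z/z₀)
u* = 0.4 × 4.9 / ln(3.52/0.000121) = 0.4 × 4.9 / 10.2782
   = 1.9600 / 10.2782 = 0.1907 m/s

u* ≈ 0.191 m/s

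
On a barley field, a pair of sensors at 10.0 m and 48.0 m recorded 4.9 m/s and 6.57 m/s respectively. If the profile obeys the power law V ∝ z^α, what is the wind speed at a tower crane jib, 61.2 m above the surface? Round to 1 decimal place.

First find α: α = ln(V₂/V₁)/ln(z₂/z₁) = ln(6.57/4.9)/ln(48.0/10.0) = 0.29328/1.56862 = 0.1870
Extrapolate from 48.0 m to 61.2 m: V₃ = 6.57 × (61.2/48.0)^0.1870 = 6.57 × 1.0465 = 6.8753 m/s

6.9 m/s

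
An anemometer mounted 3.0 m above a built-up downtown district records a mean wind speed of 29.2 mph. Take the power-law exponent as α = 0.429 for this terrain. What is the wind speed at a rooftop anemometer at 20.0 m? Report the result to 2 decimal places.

65.89 mph

Power-law profile: V₂ = V₁ · (z₂/z₁)^α
V₂ = 29.2 × (20.0/3.0)^0.429 = 29.2 × (6.6667)^0.429
    = 29.2 × 2.2566 = 65.8931 mph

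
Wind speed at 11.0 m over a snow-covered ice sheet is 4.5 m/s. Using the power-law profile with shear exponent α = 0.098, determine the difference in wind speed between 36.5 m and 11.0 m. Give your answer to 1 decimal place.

Power law: V₂ = V₁ · (z₂/z₁)^α = 4.5 × (3.3182)^0.098 = 5.0613 m/s
ΔV = 5.0613 − 4.5 = 0.5613 m/s

0.6 m/s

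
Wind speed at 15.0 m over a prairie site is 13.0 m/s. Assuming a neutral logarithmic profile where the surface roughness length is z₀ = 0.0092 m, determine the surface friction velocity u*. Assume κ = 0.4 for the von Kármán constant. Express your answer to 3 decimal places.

u* ≈ 0.703 m/s

Log law: V(z) = (u*/κ) · ln(z/z₀) ⇒ u* = κ · V / ln(z/z₀)
u* = 0.4 × 13.0 / ln(15.0/0.0092) = 0.4 × 13.0 / 7.3966
   = 5.2000 / 7.3966 = 0.7030 m/s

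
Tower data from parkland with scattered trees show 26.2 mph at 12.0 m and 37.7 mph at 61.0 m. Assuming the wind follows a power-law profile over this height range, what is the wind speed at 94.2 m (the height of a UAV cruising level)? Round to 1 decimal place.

41.6 mph

First find α: α = ln(V₂/V₁)/ln(z₂/z₁) = ln(37.7/26.2)/ln(61.0/12.0) = 0.36390/1.62597 = 0.2238
Extrapolate from 61.0 m to 94.2 m: V₃ = 37.7 × (94.2/61.0)^0.2238 = 37.7 × 1.1021 = 41.5507 mph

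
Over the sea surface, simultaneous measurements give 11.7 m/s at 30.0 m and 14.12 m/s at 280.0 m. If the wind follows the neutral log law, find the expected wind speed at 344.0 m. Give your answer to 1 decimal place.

14.3 m/s

Log law: V ∝ ln(z/z₀). From the pair, with r = V₁/V₂ = 0.82861,
ln z₀ = (ln z₁ − r·ln z₂)/(1 − r) = (3.4012 − 0.82861×5.6348)/0.17139 = -7.3976 → z₀ = 0.0006127 m
V₃ = V₁ · ln(z₃/z₀)/ln(z₁/z₀) = 11.7 × 13.2382/10.7988 = 14.3430 m/s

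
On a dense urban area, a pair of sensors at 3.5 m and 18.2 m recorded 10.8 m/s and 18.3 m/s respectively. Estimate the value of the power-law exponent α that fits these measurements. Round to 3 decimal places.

α ≈ 0.320

Power law: V₂/V₁ = (z₂/z₁)^α ⇒ α = ln(V₂/V₁) / ln(z₂/z₁)
α = ln(18.3/10.8) / ln(18.2/3.5) = ln(1.6944) / ln(5.2000)
  = 0.52735 / 1.64866 = 0.31987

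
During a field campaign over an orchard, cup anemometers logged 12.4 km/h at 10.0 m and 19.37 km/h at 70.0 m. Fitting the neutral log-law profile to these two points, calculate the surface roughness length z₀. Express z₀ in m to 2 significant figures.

Log law: V(z) ∝ ln(z/z₀). With r = V₁/V₂ = 12.4/19.37 = 0.64017,
r · ln(z₂/z₀) = ln(z₁/z₀) ⇒ ln z₀ = (ln z₁ − r·ln z₂)/(1 − r)
ln z₀ = (2.30259 − 0.64017×4.24850) / 0.35983 = -1.1593
z₀ = exp(-1.1593) = 0.3137 m

z₀ ≈ 0.31 m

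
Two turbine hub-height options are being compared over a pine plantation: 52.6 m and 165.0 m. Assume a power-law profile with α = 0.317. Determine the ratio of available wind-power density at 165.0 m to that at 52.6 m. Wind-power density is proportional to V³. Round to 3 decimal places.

2.966

Speed ratio: V_B/V_A = (z_B/z_A)^α = (165.0/52.6)^0.317 = (3.1369)^0.317 = 1.43678
Power-density ratio: P_B/P_A = (V_B/V_A)³ = (1.43678)³ = 2.96599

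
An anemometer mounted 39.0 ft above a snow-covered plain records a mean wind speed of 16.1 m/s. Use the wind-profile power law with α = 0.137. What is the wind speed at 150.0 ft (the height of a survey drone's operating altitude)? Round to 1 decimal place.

Power-law profile: V₂ = V₁ · (z₂/z₁)^α
V₂ = 16.1 × (150.0/39.0)^0.137 = 16.1 × (3.8462)^0.137
    = 16.1 × 1.2027 = 19.3631 m/s

19.4 m/s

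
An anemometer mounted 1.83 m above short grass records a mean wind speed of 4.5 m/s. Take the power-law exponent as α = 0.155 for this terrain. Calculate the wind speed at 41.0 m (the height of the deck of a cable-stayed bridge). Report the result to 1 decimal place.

Power-law profile: V₂ = V₁ · (z₂/z₁)^α
V₂ = 4.5 × (41.0/1.83)^0.155 = 4.5 × (22.4044)^0.155
    = 4.5 × 1.6192 = 7.2864 m/s

7.3 m/s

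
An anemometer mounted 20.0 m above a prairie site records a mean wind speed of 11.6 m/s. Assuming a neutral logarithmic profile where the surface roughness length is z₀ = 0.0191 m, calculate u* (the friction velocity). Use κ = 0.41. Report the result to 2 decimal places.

u* ≈ 0.68 m/s

Log law: V(z) = (u*/κ) · ln(z/z₀) ⇒ u* = κ · V / ln(z/z₀)
u* = 0.41 × 11.6 / ln(20.0/0.0191) = 0.41 × 11.6 / 6.9538
   = 4.7560 / 6.9538 = 0.6839 m/s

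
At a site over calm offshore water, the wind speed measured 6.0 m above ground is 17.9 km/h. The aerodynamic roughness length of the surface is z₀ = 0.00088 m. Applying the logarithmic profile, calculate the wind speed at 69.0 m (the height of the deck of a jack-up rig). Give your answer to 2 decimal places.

Log law: V(z) ∝ ln(z/z₀), so V₂/V₁ = ln(z₂/z₀) / ln(z₁/z₀).
ln(69.0/0.00088) = 11.2697, ln(6.0/0.00088) = 8.8273
V₂ = 17.9 × 11.2697/8.8273 = 17.9 × 1.2767 = 22.8526 km/h

22.85 km/h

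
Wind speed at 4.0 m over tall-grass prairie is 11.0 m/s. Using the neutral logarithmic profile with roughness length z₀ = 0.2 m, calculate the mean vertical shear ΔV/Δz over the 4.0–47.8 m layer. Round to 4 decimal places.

0.2080 m/s/m

Log law: V₂ = V₁ · ln(z₂/z₀)/ln(z₁/z₀) = 11.0 × 5.4765/2.9957 = 20.1090 m/s
ΔV/Δz = (20.1090 − 11.0)/(47.8 − 4.0) = 9.1090/43.8000 = 0.20797 m/s/m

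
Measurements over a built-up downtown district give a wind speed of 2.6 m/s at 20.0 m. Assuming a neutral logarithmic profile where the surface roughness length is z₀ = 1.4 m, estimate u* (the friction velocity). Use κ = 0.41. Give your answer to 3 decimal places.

u* ≈ 0.401 m/s

Log law: V(z) = (u*/κ) · ln(z/z₀) ⇒ u* = κ · V / ln(z/z₀)
u* = 0.41 × 2.6 / ln(20.0/1.4) = 0.41 × 2.6 / 2.6593
   = 1.0660 / 2.6593 = 0.4009 m/s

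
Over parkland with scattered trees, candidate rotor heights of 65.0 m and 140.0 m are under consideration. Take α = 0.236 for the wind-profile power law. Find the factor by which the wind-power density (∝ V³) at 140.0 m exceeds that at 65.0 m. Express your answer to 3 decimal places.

Speed ratio: V_B/V_A = (z_B/z_A)^α = (140.0/65.0)^0.236 = (2.1538)^0.236 = 1.19850
Power-density ratio: P_B/P_A = (V_B/V_A)³ = (1.19850)³ = 1.72154

1.722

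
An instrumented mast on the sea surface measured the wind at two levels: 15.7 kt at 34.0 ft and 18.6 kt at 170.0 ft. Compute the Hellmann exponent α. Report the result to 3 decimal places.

Power law: V₂/V₁ = (z₂/z₁)^α ⇒ α = ln(V₂/V₁) / ln(z₂/z₁)
α = ln(18.6/15.7) / ln(170.0/34.0) = ln(1.1847) / ln(5.0000)
  = 0.16950 / 1.60944 = 0.10532

α ≈ 0.105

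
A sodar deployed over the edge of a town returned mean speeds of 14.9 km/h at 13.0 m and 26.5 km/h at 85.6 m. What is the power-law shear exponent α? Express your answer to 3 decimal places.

Power law: V₂/V₁ = (z₂/z₁)^α ⇒ α = ln(V₂/V₁) / ln(z₂/z₁)
α = ln(26.5/14.9) / ln(85.6/13.0) = ln(1.7785) / ln(6.5846)
  = 0.57578 / 1.88474 = 0.30550

α ≈ 0.305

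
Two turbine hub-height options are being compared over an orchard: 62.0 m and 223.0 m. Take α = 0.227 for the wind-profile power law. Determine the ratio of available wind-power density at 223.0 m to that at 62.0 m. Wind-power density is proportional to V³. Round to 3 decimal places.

2.391

Speed ratio: V_B/V_A = (z_B/z_A)^α = (223.0/62.0)^0.227 = (3.5968)^0.227 = 1.33719
Power-density ratio: P_B/P_A = (V_B/V_A)³ = (1.33719)³ = 2.39099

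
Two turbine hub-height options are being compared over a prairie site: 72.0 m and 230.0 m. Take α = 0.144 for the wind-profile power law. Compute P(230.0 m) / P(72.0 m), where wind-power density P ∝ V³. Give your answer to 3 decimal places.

Speed ratio: V_B/V_A = (z_B/z_A)^α = (230.0/72.0)^0.144 = (3.1944)^0.144 = 1.18204
Power-density ratio: P_B/P_A = (V_B/V_A)³ = (1.18204)³ = 1.65158

1.652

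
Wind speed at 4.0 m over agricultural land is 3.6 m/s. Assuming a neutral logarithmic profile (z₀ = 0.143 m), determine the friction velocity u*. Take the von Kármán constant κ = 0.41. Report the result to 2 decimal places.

Log law: V(z) = (u*/κ) · ln(z/z₀) ⇒ u* = κ · V / ln(z/z₀)
u* = 0.41 × 3.6 / ln(4.0/0.143) = 0.41 × 3.6 / 3.3312
   = 1.4760 / 3.3312 = 0.4431 m/s

u* ≈ 0.44 m/s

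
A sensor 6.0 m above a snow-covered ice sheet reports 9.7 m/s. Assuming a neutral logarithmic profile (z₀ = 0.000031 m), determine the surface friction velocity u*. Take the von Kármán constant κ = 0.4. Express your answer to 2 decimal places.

u* ≈ 0.32 m/s

Log law: V(z) = (u*/κ) · ln(z/z₀) ⇒ u* = κ · V / ln(z/z₀)
u* = 0.4 × 9.7 / ln(6.0/0.000031) = 0.4 × 9.7 / 12.1733
   = 3.8800 / 12.1733 = 0.3187 m/s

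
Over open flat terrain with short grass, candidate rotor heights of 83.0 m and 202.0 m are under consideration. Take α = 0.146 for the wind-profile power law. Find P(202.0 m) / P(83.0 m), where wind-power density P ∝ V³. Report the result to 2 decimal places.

Speed ratio: V_B/V_A = (z_B/z_A)^α = (202.0/83.0)^0.146 = (2.4337)^0.146 = 1.13866
Power-density ratio: P_B/P_A = (V_B/V_A)³ = (1.13866)³ = 1.47634

1.48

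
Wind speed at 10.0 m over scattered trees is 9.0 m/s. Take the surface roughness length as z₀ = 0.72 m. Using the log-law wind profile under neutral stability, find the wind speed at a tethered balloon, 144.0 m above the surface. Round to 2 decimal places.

Log law: V(z) ∝ ln(z/z₀), so V₂/V₁ = ln(z₂/z₀) / ln(z₁/z₀).
ln(144.0/0.72) = 5.2983, ln(10.0/0.72) = 2.6311
V₂ = 9.0 × 5.2983/2.6311 = 9.0 × 2.0137 = 18.1236 m/s

18.12 m/s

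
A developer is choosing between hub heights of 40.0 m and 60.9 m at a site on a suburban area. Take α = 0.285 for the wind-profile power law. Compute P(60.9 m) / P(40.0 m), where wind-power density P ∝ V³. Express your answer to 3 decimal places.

Speed ratio: V_B/V_A = (z_B/z_A)^α = (60.9/40.0)^0.285 = (1.5225)^0.285 = 1.12727
Power-density ratio: P_B/P_A = (V_B/V_A)³ = (1.12727)³ = 1.43247

1.432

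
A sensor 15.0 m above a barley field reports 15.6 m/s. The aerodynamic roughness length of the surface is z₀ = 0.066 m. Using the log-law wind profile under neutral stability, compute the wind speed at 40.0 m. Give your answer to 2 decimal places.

18.42 m/s

Log law: V(z) ∝ ln(z/z₀), so V₂/V₁ = ln(z₂/z₀) / ln(z₁/z₀).
ln(40.0/0.066) = 6.4070, ln(15.0/0.066) = 5.4262
V₂ = 15.6 × 6.4070/5.4262 = 15.6 × 1.1808 = 18.4199 m/s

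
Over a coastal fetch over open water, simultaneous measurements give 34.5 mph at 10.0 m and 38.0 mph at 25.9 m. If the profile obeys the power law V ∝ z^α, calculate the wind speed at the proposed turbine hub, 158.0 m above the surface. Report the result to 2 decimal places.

First find α: α = ln(V₂/V₁)/ln(z₂/z₁) = ln(38.0/34.5)/ln(25.9/10.0) = 0.09663/0.95166 = 0.1015
Extrapolate from 25.9 m to 158.0 m: V₃ = 38.0 × (158.0/25.9)^0.1015 = 38.0 × 1.2015 = 45.6589 mph

45.66 mph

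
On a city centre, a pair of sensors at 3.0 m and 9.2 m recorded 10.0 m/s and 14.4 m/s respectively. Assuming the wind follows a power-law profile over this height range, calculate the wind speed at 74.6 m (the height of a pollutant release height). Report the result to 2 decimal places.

First find α: α = ln(V₂/V₁)/ln(z₂/z₁) = ln(14.4/10.0)/ln(9.2/3.0) = 0.36464/1.12059 = 0.3254
Extrapolate from 9.2 m to 74.6 m: V₃ = 14.4 × (74.6/9.2)^0.3254 = 14.4 × 1.9759 = 28.4536 m/s

28.45 m/s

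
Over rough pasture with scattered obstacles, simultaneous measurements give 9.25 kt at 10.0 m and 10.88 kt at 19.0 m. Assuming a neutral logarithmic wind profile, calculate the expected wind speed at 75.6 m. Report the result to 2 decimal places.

14.39 kt

Log law: V ∝ ln(z/z₀). From the pair, with r = V₁/V₂ = 0.85018,
ln z₀ = (ln z₁ − r·ln z₂)/(1 − r) = (2.3026 − 0.85018×2.9444)/0.14982 = -1.3398 → z₀ = 0.2619 m
V₃ = V₁ · ln(z₃/z₀)/ln(z₁/z₀) = 9.25 × 5.6653/3.6424 = 14.3871 kt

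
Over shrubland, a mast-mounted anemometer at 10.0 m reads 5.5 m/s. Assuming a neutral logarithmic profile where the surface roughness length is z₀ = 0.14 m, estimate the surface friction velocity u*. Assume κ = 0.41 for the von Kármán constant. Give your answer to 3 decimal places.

Log law: V(z) = (u*/κ) · ln(z/z₀) ⇒ u* = κ · V / ln(z/z₀)
u* = 0.41 × 5.5 / ln(10.0/0.14) = 0.41 × 5.5 / 4.2687
   = 2.2550 / 4.2687 = 0.5283 m/s

u* ≈ 0.528 m/s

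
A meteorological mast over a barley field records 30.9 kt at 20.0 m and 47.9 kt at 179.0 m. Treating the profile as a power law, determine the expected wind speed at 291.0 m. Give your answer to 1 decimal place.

First find α: α = ln(V₂/V₁)/ln(z₂/z₁) = ln(47.9/30.9)/ln(179.0/20.0) = 0.43836/2.19165 = 0.2000
Extrapolate from 179.0 m to 291.0 m: V₃ = 47.9 × (291.0/179.0)^0.2000 = 47.9 × 1.1021 = 52.7893 kt

52.8 kt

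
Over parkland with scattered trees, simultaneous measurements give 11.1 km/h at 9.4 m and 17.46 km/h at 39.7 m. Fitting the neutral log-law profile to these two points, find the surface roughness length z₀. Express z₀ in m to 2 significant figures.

Log law: V(z) ∝ ln(z/z₀). With r = V₁/V₂ = 11.1/17.46 = 0.63574,
r · ln(z₂/z₀) = ln(z₁/z₀) ⇒ ln z₀ = (ln z₁ − r·ln z₂)/(1 − r)
ln z₀ = (2.24071 − 0.63574×3.68135) / 0.36426 = -0.2736
z₀ = exp(-0.2736) = 0.7606 m

z₀ ≈ 0.76 m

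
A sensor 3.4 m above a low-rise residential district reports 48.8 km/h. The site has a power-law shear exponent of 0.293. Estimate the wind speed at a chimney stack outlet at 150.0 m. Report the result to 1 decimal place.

Power-law profile: V₂ = V₁ · (z₂/z₁)^α
V₂ = 48.8 × (150.0/3.4)^0.293 = 48.8 × (44.1176)^0.293
    = 48.8 × 3.0330 = 148.0101 km/h

148.0 km/h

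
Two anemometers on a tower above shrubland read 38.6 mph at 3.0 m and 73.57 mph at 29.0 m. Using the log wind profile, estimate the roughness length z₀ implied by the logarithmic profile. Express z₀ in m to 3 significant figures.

z₀ ≈ 0.245 m

Log law: V(z) ∝ ln(z/z₀). With r = V₁/V₂ = 38.6/73.57 = 0.52467,
r · ln(z₂/z₀) = ln(z₁/z₀) ⇒ ln z₀ = (ln z₁ − r·ln z₂)/(1 − r)
ln z₀ = (1.09861 − 0.52467×3.36730) / 0.47533 = -1.4056
z₀ = exp(-1.4056) = 0.2452 m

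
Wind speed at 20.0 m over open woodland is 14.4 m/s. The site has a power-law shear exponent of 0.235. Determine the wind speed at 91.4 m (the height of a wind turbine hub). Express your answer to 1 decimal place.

Power-law profile: V₂ = V₁ · (z₂/z₁)^α
V₂ = 14.4 × (91.4/20.0)^0.235 = 14.4 × (4.5700)^0.235
    = 14.4 × 1.4292 = 20.5799 m/s

20.6 m/s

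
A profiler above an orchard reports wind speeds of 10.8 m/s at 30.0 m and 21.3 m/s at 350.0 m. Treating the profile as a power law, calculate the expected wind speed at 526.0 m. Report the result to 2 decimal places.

First find α: α = ln(V₂/V₁)/ln(z₂/z₁) = ln(21.3/10.8)/ln(350.0/30.0) = 0.67916/2.45674 = 0.2764
Extrapolate from 350.0 m to 526.0 m: V₃ = 21.3 × (526.0/350.0)^0.2764 = 21.3 × 1.1192 = 23.8390 m/s

23.84 m/s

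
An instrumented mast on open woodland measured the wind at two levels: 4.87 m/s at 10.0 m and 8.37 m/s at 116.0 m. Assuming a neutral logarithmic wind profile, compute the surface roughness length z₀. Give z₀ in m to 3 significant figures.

Log law: V(z) ∝ ln(z/z₀). With r = V₁/V₂ = 4.87/8.37 = 0.58184,
r · ln(z₂/z₀) = ln(z₁/z₀) ⇒ ln z₀ = (ln z₁ − r·ln z₂)/(1 − r)
ln z₀ = (2.30259 − 0.58184×4.75359) / 0.41816 = -1.1078
z₀ = exp(-1.1078) = 0.3303 m

z₀ ≈ 0.330 m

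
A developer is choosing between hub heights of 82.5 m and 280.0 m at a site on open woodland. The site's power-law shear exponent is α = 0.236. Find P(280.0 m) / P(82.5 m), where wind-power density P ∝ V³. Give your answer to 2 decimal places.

Speed ratio: V_B/V_A = (z_B/z_A)^α = (280.0/82.5)^0.236 = (3.3939)^0.236 = 1.33428
Power-density ratio: P_B/P_A = (V_B/V_A)³ = (1.33428)³ = 2.37541

2.38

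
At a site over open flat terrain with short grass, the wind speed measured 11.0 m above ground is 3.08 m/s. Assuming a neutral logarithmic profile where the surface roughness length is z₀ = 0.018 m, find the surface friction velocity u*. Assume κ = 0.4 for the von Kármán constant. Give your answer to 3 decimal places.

u* ≈ 0.192 m/s

Log law: V(z) = (u*/κ) · ln(z/z₀) ⇒ u* = κ · V / ln(z/z₀)
u* = 0.4 × 3.08 / ln(11.0/0.018) = 0.4 × 3.08 / 6.4153
   = 1.2320 / 6.4153 = 0.1920 m/s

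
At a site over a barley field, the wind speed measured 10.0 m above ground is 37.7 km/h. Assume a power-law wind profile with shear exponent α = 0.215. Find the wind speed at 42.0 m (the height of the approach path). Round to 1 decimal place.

51.3 km/h

Power-law profile: V₂ = V₁ · (z₂/z₁)^α
V₂ = 37.7 × (42.0/10.0)^0.215 = 37.7 × (4.2000)^0.215
    = 37.7 × 1.3614 = 51.3263 km/h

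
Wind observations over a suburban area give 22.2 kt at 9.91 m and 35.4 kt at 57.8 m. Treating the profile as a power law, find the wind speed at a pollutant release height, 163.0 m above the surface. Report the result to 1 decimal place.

46.6 kt

First find α: α = ln(V₂/V₁)/ln(z₂/z₁) = ln(35.4/22.2)/ln(57.8/9.91) = 0.46662/1.76344 = 0.2646
Extrapolate from 57.8 m to 163.0 m: V₃ = 35.4 × (163.0/57.8)^0.2646 = 35.4 × 1.3157 = 46.5742 kt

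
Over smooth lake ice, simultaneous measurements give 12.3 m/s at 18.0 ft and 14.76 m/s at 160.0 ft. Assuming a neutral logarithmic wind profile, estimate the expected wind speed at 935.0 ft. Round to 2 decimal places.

16.75 m/s

Log law: V ∝ ln(z/z₀). From the pair, with r = V₁/V₂ = 0.83333,
ln z₀ = (ln z₁ − r·ln z₂)/(1 − r) = (2.8904 − 0.83333×5.0752)/0.16667 = -8.0336 → z₀ = 0.0003244 ft
V₃ = V₁ · ln(z₃/z₀)/ln(z₁/z₀) = 12.3 × 14.8742/10.9240 = 16.7477 m/s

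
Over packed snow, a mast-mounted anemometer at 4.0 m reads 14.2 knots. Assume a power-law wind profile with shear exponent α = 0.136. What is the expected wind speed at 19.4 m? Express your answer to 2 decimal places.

17.60 knots

Power-law profile: V₂ = V₁ · (z₂/z₁)^α
V₂ = 14.2 × (19.4/4.0)^0.136 = 14.2 × (4.8500)^0.136
    = 14.2 × 1.2395 = 17.6015 knots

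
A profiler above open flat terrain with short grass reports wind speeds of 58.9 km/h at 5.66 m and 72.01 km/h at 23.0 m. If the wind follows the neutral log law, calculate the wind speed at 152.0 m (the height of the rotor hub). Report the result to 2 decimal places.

89.67 km/h

Log law: V ∝ ln(z/z₀). From the pair, with r = V₁/V₂ = 0.81794,
ln z₀ = (ln z₁ − r·ln z₂)/(1 − r) = (1.7334 − 0.81794×3.1355)/0.18206 = -4.5657 → z₀ = 0.01040 m
V₃ = V₁ · ln(z₃/z₀)/ln(z₁/z₀) = 58.9 × 9.5896/6.2992 = 89.6673 km/h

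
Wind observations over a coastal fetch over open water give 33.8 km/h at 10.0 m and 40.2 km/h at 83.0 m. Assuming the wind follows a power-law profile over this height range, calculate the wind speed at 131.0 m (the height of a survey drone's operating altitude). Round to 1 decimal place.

41.7 km/h

First find α: α = ln(V₂/V₁)/ln(z₂/z₁) = ln(40.2/33.8)/ln(83.0/10.0) = 0.17341/2.11626 = 0.0819
Extrapolate from 83.0 m to 131.0 m: V₃ = 40.2 × (131.0/83.0)^0.0819 = 40.2 × 1.0381 = 41.7317 km/h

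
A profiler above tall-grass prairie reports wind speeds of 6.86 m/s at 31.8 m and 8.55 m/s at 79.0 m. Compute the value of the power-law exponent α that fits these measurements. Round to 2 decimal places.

Power law: V₂/V₁ = (z₂/z₁)^α ⇒ α = ln(V₂/V₁) / ln(z₂/z₁)
α = ln(8.55/6.86) / ln(79.0/31.8) = ln(1.2464) / ln(2.4843)
  = 0.22022 / 0.90998 = 0.24201

α ≈ 0.24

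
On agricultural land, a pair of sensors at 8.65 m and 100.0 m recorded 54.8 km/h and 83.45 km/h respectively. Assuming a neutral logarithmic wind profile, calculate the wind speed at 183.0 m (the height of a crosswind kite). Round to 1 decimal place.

90.5 km/h

Log law: V ∝ ln(z/z₀). From the pair, with r = V₁/V₂ = 0.65668,
ln z₀ = (ln z₁ − r·ln z₂)/(1 − r) = (2.1576 − 0.65668×4.6052)/0.34332 = -2.5241 → z₀ = 0.08013 m
V₃ = V₁ · ln(z₃/z₀)/ln(z₁/z₀) = 54.8 × 7.7336/4.6816 = 90.5237 km/h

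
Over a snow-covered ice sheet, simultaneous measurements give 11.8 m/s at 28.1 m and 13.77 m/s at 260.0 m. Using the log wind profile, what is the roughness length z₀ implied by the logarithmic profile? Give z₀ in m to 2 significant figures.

Log law: V(z) ∝ ln(z/z₀). With r = V₁/V₂ = 11.8/13.77 = 0.85694,
r · ln(z₂/z₀) = ln(z₁/z₀) ⇒ ln z₀ = (ln z₁ − r·ln z₂)/(1 − r)
ln z₀ = (3.33577 − 0.85694×5.56068) / 0.14306 = -9.9911
z₀ = exp(-9.9911) = 0.00004581 m

z₀ ≈ 0.000046 m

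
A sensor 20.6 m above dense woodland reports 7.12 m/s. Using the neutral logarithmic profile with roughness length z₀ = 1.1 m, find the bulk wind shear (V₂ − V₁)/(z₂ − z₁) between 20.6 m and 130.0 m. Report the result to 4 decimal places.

Log law: V₂ = V₁ · ln(z₂/z₀)/ln(z₁/z₀) = 7.12 × 4.7722/2.9300 = 11.5967 m/s
ΔV/Δz = (11.5967 − 7.12)/(130.0 − 20.6) = 4.4767/109.4000 = 0.04092 m/s/m

0.0409 m/s/m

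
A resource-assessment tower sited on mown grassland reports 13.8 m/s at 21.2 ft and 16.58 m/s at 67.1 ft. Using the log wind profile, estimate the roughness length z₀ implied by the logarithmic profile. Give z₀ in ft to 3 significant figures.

Log law: V(z) ∝ ln(z/z₀). With r = V₁/V₂ = 13.8/16.58 = 0.83233,
r · ln(z₂/z₀) = ln(z₁/z₀) ⇒ ln z₀ = (ln z₁ − r·ln z₂)/(1 − r)
ln z₀ = (3.05400 − 0.83233×4.20618) / 0.16767 = -2.6655
z₀ = exp(-2.6655) = 0.06957 ft

z₀ ≈ 0.0696 ft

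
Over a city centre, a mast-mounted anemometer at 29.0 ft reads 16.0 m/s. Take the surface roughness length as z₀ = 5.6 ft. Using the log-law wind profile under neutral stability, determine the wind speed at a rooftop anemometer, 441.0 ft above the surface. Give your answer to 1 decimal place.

42.5 m/s

Log law: V(z) ∝ ln(z/z₀), so V₂/V₁ = ln(z₂/z₀) / ln(z₁/z₀).
ln(441.0/5.6) = 4.3663, ln(29.0/5.6) = 1.6445
V₂ = 16.0 × 4.3663/1.6445 = 16.0 × 2.6550 = 42.4805 m/s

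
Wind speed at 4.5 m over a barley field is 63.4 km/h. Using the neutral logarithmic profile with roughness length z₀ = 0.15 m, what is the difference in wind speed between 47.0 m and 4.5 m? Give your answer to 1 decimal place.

43.7 km/h

Log law: V₂ = V₁ · ln(z₂/z₀)/ln(z₁/z₀) = 63.4 × 5.7473/3.4012 = 107.1319 km/h
ΔV = 107.1319 − 63.4 = 43.7319 km/h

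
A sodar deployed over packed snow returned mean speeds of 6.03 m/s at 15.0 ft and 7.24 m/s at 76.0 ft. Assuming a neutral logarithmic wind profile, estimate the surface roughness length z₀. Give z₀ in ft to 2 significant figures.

Log law: V(z) ∝ ln(z/z₀). With r = V₁/V₂ = 6.03/7.24 = 0.83287,
r · ln(z₂/z₀) = ln(z₁/z₀) ⇒ ln z₀ = (ln z₁ − r·ln z₂)/(1 − r)
ln z₀ = (2.70805 − 0.83287×4.33073) / 0.16713 = -5.3785
z₀ = exp(-5.3785) = 0.004615 ft

z₀ ≈ 0.0046 ft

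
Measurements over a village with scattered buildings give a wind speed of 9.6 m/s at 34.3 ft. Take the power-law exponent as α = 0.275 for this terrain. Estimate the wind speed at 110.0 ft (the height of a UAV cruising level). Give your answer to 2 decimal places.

Power-law profile: V₂ = V₁ · (z₂/z₁)^α
V₂ = 9.6 × (110.0/34.3)^0.275 = 9.6 × (3.2070)^0.275
    = 9.6 × 1.3778 = 13.2266 m/s

13.23 m/s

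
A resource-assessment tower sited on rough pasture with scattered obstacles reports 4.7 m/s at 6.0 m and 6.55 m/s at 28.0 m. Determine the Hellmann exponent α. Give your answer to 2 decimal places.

α ≈ 0.22

Power law: V₂/V₁ = (z₂/z₁)^α ⇒ α = ln(V₂/V₁) / ln(z₂/z₁)
α = ln(6.55/4.7) / ln(28.0/6.0) = ln(1.3936) / ln(4.6667)
  = 0.33190 / 1.54045 = 0.21546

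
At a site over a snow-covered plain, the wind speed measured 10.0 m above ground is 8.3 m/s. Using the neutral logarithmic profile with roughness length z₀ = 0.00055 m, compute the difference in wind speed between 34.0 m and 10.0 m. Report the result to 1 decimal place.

1.0 m/s

Log law: V₂ = V₁ · ln(z₂/z₀)/ln(z₁/z₀) = 8.3 × 11.0320/9.8082 = 9.3356 m/s
ΔV = 9.3356 − 8.3 = 1.0356 m/s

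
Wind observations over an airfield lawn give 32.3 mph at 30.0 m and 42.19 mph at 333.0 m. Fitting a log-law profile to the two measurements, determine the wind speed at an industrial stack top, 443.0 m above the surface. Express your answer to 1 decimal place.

43.4 mph

Log law: V ∝ ln(z/z₀). From the pair, with r = V₁/V₂ = 0.76558,
ln z₀ = (ln z₁ − r·ln z₂)/(1 − r) = (3.4012 − 0.76558×5.8081)/0.23442 = -4.4597 → z₀ = 0.01157 m
V₃ = V₁ · ln(z₃/z₀)/ln(z₁/z₀) = 32.3 × 10.5533/7.8609 = 43.3628 mph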